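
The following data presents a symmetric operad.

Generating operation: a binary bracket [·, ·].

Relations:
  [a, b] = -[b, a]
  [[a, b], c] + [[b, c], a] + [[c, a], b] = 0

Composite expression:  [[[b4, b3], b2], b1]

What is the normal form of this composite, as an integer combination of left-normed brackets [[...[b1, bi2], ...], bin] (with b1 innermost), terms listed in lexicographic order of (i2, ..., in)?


-[[[b1, b2], b3], b4] + [[[b1, b2], b4], b3] + [[[b1, b3], b4], b2] - [[[b1, b4], b3], b2]


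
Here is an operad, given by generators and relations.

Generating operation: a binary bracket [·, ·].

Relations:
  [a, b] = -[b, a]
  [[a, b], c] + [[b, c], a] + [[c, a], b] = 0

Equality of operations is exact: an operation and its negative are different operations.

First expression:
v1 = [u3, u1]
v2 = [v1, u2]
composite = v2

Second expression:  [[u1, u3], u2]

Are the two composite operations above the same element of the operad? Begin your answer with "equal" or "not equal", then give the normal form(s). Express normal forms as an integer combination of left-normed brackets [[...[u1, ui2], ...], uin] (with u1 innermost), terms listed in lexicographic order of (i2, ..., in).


The first expression, normalized: -[[u1, u3], u2]
The second expression, normalized: [[u1, u3], u2]
Different reductions; not equal.

not equal; first: -[[u1, u3], u2]; second: [[u1, u3], u2]


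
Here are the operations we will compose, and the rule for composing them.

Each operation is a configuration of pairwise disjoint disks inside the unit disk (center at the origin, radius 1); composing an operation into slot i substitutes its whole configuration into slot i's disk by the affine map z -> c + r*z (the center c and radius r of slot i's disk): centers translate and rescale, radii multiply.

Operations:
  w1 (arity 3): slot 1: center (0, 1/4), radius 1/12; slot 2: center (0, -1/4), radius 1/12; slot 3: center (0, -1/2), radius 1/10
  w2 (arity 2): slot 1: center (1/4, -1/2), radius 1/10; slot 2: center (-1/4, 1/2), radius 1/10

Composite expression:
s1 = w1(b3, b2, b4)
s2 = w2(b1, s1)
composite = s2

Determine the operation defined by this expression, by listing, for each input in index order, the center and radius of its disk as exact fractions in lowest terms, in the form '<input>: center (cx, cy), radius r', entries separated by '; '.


b1: center (1/4, -1/2), radius 1/10; b2: center (-1/4, 19/40), radius 1/120; b3: center (-1/4, 21/40), radius 1/120; b4: center (-1/4, 9/20), radius 1/100

Affine substitution under w2: radii multiply and b-centers shift.
input b1: applying the 1 nested substitution gives center (1/4, -1/2), radius 1/10
input b3: applying the 2 nested substitutions gives center (-1/4, 21/40), radius 1/120
input b2: applying the 2 nested substitutions gives center (-1/4, 19/40), radius 1/120
input b4: applying the 2 nested substitutions gives center (-1/4, 9/20), radius 1/100


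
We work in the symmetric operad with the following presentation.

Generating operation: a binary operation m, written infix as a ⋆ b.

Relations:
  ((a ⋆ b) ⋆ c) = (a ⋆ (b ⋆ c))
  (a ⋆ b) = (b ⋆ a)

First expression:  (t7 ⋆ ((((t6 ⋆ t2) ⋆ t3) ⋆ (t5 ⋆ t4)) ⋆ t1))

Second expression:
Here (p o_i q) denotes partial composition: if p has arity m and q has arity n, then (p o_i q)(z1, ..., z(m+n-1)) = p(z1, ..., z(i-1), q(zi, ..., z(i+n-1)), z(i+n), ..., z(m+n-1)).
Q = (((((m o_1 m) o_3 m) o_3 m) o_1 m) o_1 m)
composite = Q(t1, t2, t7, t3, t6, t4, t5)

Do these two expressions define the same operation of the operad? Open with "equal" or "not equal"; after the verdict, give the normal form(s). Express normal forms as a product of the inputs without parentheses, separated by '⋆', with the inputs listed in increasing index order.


equal; both compose to t1 ⋆ t2 ⋆ t3 ⋆ t4 ⋆ t5 ⋆ t6 ⋆ t7

The first composite normalizes to t1 ⋆ t2 ⋆ t3 ⋆ t4 ⋆ t5 ⋆ t6 ⋆ t7
The second composite normalizes to t1 ⋆ t2 ⋆ t3 ⋆ t4 ⋆ t5 ⋆ t6 ⋆ t7
Both agree, so they are equal.


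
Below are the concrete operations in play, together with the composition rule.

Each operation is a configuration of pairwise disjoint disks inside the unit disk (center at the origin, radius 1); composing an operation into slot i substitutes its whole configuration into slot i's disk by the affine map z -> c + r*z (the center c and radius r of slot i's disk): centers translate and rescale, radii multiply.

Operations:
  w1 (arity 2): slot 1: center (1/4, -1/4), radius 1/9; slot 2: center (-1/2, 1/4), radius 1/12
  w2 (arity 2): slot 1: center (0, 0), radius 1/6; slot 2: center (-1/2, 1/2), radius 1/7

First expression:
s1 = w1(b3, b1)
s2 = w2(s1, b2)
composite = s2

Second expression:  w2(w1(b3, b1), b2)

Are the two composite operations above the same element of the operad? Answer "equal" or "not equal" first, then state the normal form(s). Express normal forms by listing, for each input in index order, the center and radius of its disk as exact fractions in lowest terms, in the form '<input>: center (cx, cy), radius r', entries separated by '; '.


equal; the common form is b1: center (-1/12, 1/24), radius 1/72; b2: center (-1/2, 1/2), radius 1/7; b3: center (1/24, -1/24), radius 1/54

The first expression reduces to b1: center (-1/12, 1/24), radius 1/72; b2: center (-1/2, 1/2), radius 1/7; b3: center (1/24, -1/24), radius 1/54
The second expression reduces to b1: center (-1/12, 1/24), radius 1/72; b2: center (-1/2, 1/2), radius 1/7; b3: center (1/24, -1/24), radius 1/54
Same normal form: equal.


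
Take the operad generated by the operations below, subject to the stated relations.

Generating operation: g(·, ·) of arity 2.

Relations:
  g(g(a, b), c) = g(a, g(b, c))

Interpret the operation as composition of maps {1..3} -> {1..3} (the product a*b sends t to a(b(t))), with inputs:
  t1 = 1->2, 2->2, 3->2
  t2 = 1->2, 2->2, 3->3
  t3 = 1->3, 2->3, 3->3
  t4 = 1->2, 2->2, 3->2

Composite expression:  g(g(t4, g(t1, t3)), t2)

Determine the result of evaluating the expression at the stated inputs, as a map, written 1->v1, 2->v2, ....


1->2, 2->2, 3->2

g(t1, t3) = 1->2, 2->2, 3->2
g(t4, g(t1, t3)) = 1->2, 2->2, 3->2
g(g(t4, g(t1, t3)), t2) = 1->2, 2->2, 3->2


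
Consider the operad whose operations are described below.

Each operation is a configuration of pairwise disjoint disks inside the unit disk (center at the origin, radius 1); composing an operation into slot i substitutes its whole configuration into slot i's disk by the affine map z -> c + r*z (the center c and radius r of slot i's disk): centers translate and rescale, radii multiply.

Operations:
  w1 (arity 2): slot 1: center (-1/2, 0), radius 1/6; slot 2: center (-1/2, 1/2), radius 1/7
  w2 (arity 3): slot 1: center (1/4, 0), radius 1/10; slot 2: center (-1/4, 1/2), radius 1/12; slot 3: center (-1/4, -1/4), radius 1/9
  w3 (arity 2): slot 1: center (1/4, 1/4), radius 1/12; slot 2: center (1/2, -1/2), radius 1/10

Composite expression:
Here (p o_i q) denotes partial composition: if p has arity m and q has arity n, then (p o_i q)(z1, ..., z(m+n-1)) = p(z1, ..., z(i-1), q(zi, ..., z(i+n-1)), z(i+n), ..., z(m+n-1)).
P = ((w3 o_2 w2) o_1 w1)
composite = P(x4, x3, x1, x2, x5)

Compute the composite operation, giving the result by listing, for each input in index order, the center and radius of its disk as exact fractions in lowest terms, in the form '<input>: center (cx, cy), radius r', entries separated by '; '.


x1: center (21/40, -1/2), radius 1/100; x2: center (19/40, -9/20), radius 1/120; x3: center (5/24, 7/24), radius 1/84; x4: center (5/24, 1/4), radius 1/72; x5: center (19/40, -21/40), radius 1/90


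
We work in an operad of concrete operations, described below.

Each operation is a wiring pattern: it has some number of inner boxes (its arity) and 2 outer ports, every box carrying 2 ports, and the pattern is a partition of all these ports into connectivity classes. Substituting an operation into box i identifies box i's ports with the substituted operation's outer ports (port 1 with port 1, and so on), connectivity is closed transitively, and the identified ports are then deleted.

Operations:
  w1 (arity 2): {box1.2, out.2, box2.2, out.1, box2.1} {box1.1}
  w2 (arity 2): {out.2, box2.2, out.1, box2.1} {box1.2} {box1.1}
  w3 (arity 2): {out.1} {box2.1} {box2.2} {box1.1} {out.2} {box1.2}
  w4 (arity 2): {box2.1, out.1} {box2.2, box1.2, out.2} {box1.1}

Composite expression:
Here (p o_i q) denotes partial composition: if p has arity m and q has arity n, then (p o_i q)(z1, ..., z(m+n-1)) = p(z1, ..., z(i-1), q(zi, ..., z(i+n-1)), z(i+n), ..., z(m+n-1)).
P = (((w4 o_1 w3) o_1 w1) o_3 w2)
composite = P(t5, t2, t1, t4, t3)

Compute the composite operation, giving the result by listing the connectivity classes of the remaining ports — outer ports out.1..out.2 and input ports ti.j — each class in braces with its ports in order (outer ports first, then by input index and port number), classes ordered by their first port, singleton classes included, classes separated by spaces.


{out.1, t3.1} {out.2, t3.2} {t1.1} {t1.2} {t2.1, t2.2, t5.2} {t4.1, t4.2} {t5.1}


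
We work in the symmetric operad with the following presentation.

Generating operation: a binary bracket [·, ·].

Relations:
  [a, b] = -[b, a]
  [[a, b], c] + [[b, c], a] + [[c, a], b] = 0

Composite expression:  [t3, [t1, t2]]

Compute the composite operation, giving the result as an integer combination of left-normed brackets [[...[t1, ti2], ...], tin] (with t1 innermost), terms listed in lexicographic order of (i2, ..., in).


-[[t1, t2], t3]

Left-normed coefficients sit on the t1-initial expansion words.
Composite bracket: [t3, [t1, t2]]
Under [a, b] = ab - ba we get 4 signed associative words (2^2 = 4).
Only words starting with t1 matter:
  sign of t1t2t3 is -1, so it contributes -[[t1, t2], t3]


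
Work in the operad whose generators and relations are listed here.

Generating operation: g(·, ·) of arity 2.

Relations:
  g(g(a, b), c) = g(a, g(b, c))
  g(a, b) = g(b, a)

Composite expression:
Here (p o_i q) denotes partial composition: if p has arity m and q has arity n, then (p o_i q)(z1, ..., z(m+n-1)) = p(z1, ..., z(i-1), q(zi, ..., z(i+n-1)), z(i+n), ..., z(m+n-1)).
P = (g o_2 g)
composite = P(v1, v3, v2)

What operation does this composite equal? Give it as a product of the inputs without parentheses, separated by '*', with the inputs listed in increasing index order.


v1 * v2 * v3

Any arrangement under g is one operation, so sort the v-inputs.
g(v3, v2) unparenthesizes to v3 * v2
g(v1, g(v3, v2)) unparenthesizes to v1 * v3 * v2
commutativity sorts the factors: v1 * v2 * v3


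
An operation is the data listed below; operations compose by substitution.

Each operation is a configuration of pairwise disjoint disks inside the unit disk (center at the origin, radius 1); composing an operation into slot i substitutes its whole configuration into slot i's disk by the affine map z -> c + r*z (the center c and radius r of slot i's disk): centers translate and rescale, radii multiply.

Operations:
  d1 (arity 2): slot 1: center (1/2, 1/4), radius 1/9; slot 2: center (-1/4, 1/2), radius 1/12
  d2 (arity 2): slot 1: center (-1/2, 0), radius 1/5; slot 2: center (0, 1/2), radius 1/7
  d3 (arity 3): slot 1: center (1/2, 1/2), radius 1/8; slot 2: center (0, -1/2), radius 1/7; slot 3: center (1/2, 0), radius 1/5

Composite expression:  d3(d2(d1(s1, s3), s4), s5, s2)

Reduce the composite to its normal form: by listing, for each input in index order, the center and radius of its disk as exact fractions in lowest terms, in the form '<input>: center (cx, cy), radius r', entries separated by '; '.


Affine substitution under d3: radii multiply and s-centers shift.
for s1, the 3-step affine chain lands on center (9/20, 81/160), radius 1/360
for s3, the 3-step affine chain lands on center (69/160, 41/80), radius 1/480
for s4, the 2-step affine chain lands on center (1/2, 9/16), radius 1/56
for s5, the 1-step affine chain lands on center (0, -1/2), radius 1/7
for s2, the 1-step affine chain lands on center (1/2, 0), radius 1/5

s1: center (9/20, 81/160), radius 1/360; s2: center (1/2, 0), radius 1/5; s3: center (69/160, 41/80), radius 1/480; s4: center (1/2, 9/16), radius 1/56; s5: center (0, -1/2), radius 1/7


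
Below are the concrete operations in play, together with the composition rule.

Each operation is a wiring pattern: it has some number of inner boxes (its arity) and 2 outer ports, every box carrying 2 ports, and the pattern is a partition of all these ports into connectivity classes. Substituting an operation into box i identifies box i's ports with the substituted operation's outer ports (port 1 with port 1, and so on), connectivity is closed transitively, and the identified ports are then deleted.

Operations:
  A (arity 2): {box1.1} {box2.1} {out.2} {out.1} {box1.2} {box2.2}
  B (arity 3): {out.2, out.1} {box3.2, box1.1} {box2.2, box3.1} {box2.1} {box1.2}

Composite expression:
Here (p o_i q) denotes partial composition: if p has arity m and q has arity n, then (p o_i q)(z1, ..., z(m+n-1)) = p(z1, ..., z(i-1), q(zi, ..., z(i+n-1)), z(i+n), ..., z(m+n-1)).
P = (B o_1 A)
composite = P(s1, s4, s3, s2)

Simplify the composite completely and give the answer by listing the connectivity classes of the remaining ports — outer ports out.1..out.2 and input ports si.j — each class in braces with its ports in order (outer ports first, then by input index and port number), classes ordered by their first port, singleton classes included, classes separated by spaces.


Substituting into B glues patterns; closure does the rest.
the subtree at A composes to {out.1} {out.2} {s1.1} {s1.2} {s4.1} {s4.2} on (s1, s4); out.j = own outer ports
the subtree at B composes to {out.1, out.2} {s1.1} {s1.2} {s2.1, s3.2} {s2.2} {s3.1} {s4.1} {s4.2} on (s1, s4, s3, s2); out.j = own outer ports

{out.1, out.2} {s1.1} {s1.2} {s2.1, s3.2} {s2.2} {s3.1} {s4.1} {s4.2}


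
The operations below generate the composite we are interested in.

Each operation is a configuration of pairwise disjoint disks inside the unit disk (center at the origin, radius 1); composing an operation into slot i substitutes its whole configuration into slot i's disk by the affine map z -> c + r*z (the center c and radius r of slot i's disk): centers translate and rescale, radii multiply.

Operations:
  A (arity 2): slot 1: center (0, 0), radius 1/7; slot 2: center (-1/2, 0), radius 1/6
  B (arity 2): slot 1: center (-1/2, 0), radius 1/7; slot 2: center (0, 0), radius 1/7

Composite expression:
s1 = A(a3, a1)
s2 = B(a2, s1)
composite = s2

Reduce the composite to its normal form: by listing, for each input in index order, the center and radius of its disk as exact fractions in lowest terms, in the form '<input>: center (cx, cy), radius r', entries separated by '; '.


a1: center (-1/14, 0), radius 1/42; a2: center (-1/2, 0), radius 1/7; a3: center (0, 0), radius 1/49

Below B, radii multiply path by path; the a-disk centers shift.
input a2: composing its 1 substitution step yields center (-1/2, 0), radius 1/7
input a3: composing its 2 substitution steps yields center (0, 0), radius 1/49
input a1: composing its 2 substitution steps yields center (-1/14, 0), radius 1/42


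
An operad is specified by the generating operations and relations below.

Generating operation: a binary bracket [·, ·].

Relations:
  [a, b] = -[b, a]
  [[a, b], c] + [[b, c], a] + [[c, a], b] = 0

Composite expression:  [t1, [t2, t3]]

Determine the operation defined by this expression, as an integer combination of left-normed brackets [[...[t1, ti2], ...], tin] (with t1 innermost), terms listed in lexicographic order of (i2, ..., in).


[[t1, t2], t3] - [[t1, t3], t2]

Skip Jacobi rewriting: expand, keep t1-initial words, read off terms.
Composite bracket: [t1, [t2, t3]]
Applying ab - ba throughout gives 4 signed words (2^2 = 4).
Keep just the words that open with t1:
  the word t1t2t3 carries sign +1 and contributes +[[t1, t2], t3]
  the word t1t3t2 carries sign -1 and contributes -[[t1, t3], t2]


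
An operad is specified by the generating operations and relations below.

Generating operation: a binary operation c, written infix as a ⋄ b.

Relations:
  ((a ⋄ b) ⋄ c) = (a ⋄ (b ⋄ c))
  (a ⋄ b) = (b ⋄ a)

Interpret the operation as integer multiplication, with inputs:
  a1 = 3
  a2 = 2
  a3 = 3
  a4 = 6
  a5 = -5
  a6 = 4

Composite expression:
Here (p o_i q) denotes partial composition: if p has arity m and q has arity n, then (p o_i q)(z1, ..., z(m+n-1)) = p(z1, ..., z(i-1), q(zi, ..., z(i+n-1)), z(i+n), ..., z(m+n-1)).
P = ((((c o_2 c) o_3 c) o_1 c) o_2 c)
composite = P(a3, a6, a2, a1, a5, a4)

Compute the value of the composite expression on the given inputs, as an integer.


(a6 ⋄ a2) = 8
(a3 ⋄ (a6 ⋄ a2)) = 24
(a5 ⋄ a4) = -30
(a1 ⋄ (a5 ⋄ a4)) = -90
((a3 ⋄ (a6 ⋄ a2)) ⋄ (a1 ⋄ (a5 ⋄ a4))) = -2160

-2160


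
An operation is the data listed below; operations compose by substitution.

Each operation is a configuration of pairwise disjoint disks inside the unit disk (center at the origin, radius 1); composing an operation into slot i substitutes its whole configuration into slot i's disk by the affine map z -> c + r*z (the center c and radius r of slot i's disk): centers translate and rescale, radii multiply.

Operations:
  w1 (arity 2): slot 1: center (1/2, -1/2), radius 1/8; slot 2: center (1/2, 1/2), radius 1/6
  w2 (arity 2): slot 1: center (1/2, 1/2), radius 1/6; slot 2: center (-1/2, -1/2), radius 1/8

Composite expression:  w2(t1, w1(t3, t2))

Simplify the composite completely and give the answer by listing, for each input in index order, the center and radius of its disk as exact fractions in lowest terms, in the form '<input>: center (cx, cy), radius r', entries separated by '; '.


Only the slot chain above each t matters under w2; compose those maps.
tracing t1 down its 1-map path: center (1/2, 1/2), radius 1/6
tracing t3 down its 2-map path: center (-7/16, -9/16), radius 1/64
tracing t2 down its 2-map path: center (-7/16, -7/16), radius 1/48

t1: center (1/2, 1/2), radius 1/6; t2: center (-7/16, -7/16), radius 1/48; t3: center (-7/16, -9/16), radius 1/64


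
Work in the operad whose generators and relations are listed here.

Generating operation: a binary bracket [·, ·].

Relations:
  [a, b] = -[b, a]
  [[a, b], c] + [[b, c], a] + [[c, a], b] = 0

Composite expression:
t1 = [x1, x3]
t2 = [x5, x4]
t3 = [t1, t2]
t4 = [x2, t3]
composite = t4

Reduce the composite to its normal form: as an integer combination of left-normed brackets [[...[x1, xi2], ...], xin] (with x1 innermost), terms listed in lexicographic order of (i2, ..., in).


Expand each bracket as ab - ba; the x1-initial words give the coefficients.
Composite bracket: [x2, [[x1, x3], [x5, x4]]]
Each bracket splits as ab - ba, giving 16 signed words (2^4 = 16).
The x1-initial words carry the normal form:
  x1x3x4x5x2 appears with sign +1, giving the term +[[[[x1, x3], x4], x5], x2]
  x1x3x5x4x2 appears with sign -1, giving the term -[[[[x1, x3], x5], x4], x2]

[[[[x1, x3], x4], x5], x2] - [[[[x1, x3], x5], x4], x2]


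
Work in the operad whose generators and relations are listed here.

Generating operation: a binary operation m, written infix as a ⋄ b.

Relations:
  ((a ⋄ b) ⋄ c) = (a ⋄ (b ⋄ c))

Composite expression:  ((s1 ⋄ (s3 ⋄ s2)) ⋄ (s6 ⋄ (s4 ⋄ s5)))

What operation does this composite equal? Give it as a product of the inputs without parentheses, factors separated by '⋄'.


Key point: m is associative — brackets drop, the s-order remains.
(s3 ⋄ s2) spells out as s3 ⋄ s2
(s1 ⋄ (s3 ⋄ s2)) spells out as s1 ⋄ s3 ⋄ s2
(s4 ⋄ s5) spells out as s4 ⋄ s5
(s6 ⋄ (s4 ⋄ s5)) spells out as s6 ⋄ s4 ⋄ s5
((s1 ⋄ (s3 ⋄ s2)) ⋄ (s6 ⋄ (s4 ⋄ s5))) spells out as s1 ⋄ s3 ⋄ s2 ⋄ s6 ⋄ s4 ⋄ s5

s1 ⋄ s3 ⋄ s2 ⋄ s6 ⋄ s4 ⋄ s5


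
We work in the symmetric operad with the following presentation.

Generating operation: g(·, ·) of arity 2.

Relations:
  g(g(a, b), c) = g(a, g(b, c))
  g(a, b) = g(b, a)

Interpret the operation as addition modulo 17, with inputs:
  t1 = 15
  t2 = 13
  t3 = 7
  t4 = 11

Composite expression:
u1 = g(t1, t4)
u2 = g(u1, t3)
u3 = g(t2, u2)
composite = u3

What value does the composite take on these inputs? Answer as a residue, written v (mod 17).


g(t1, t4) = 9
g(g(t1, t4), t3) = 16
g(t2, g(g(t1, t4), t3)) = 12

12 (mod 17)


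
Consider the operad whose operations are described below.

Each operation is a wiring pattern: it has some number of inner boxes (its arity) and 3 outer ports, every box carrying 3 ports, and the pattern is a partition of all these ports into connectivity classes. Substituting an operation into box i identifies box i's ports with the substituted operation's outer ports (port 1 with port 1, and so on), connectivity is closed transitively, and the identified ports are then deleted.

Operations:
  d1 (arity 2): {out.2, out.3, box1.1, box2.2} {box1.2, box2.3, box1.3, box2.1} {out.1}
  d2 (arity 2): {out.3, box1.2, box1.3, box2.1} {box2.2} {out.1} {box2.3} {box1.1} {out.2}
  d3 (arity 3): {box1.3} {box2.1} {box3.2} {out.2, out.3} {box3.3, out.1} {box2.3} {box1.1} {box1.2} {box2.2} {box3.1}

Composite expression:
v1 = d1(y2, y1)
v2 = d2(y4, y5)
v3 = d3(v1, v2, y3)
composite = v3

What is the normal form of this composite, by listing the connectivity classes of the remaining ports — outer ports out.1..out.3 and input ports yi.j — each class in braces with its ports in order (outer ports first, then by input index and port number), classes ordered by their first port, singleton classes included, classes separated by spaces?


{out.1, y3.3} {out.2, out.3} {y1.1, y1.3, y2.2, y2.3} {y1.2, y2.1} {y3.1} {y3.2} {y4.1} {y4.2, y4.3, y5.1} {y5.2} {y5.3}

Treat the ports identified at d3 as solder joints: merge, then drop.
d1 over (y2, y1) gives {out.1} {out.2, out.3, y1.2, y2.1} {y1.1, y1.3, y2.2, y2.3}, out.j being that stage's outer ports
d2 over (y4, y5) gives {out.1} {out.2} {out.3, y4.2, y4.3, y5.1} {y4.1} {y5.2} {y5.3}, out.j being that stage's outer ports
d3 over (y2, y1, y4, y5, y3) gives {out.1, y3.3} {out.2, out.3} {y1.1, y1.3, y2.2, y2.3} {y1.2, y2.1} {y3.1} {y3.2} {y4.1} {y4.2, y4.3, y5.1} {y5.2} {y5.3}, out.j being that stage's outer ports


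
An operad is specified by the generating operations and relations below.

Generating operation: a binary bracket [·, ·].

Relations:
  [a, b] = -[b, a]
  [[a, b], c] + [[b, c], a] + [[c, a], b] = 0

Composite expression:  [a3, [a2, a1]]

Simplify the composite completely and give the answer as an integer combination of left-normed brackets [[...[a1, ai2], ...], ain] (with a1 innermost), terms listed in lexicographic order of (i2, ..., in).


[[a1, a2], a3]

Expand each bracket as ab - ba; the a1-initial words give the coefficients.
Composite bracket: [a3, [a2, a1]]
Applying ab - ba throughout gives 4 signed words (2^2 = 4).
Words beginning with a1 determine it all:
  word a1a2a3 has sign +1, contributing +[[a1, a2], a3]


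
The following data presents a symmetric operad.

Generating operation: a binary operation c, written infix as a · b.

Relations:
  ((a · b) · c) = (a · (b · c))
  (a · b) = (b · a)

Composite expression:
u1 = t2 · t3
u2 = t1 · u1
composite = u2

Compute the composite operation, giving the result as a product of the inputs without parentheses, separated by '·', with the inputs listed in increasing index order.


t1 · t2 · t3

Reordering under c is free, so list the t-inputs canonically.
(t2 · t3) linearizes to t2 · t3
(t1 · (t2 · t3)) linearizes to t1 · t2 · t3
rearranged into index order: t1 · t2 · t3


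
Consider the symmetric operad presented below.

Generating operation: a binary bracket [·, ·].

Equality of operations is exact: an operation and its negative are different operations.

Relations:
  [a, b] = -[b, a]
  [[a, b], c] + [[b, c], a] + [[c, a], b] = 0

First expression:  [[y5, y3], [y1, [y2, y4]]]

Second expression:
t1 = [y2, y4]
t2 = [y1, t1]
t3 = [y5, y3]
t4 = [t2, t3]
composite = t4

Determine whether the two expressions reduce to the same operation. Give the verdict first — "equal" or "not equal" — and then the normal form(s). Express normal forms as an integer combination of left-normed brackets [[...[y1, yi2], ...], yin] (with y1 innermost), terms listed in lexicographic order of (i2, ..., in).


The first expression, normalized: [[[[y1, y2], y4], y3], y5] - [[[[y1, y2], y4], y5], y3] - [[[[y1, y4], y2], y3], y5] + [[[[y1, y4], y2], y5], y3]
The second expression, normalized: -[[[[y1, y2], y4], y3], y5] + [[[[y1, y2], y4], y5], y3] + [[[[y1, y4], y2], y3], y5] - [[[[y1, y4], y2], y5], y3]
The normal forms differ: not equal.

not equal; the first gives [[[[y1, y2], y4], y3], y5] - [[[[y1, y2], y4], y5], y3] - [[[[y1, y4], y2], y3], y5] + [[[[y1, y4], y2], y5], y3] and the second -[[[[y1, y2], y4], y3], y5] + [[[[y1, y2], y4], y5], y3] + [[[[y1, y4], y2], y3], y5] - [[[[y1, y4], y2], y5], y3]


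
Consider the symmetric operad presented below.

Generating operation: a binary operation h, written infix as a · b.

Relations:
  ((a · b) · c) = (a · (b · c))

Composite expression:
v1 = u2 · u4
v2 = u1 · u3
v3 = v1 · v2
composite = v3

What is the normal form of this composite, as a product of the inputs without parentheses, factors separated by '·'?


The h-tree's shape is irrelevant; the u-reading-order decides.
(u2 · u4) reduces to u2 · u4
(u1 · u3) reduces to u1 · u3
((u2 · u4) · (u1 · u3)) reduces to u2 · u4 · u1 · u3

u2 · u4 · u1 · u3


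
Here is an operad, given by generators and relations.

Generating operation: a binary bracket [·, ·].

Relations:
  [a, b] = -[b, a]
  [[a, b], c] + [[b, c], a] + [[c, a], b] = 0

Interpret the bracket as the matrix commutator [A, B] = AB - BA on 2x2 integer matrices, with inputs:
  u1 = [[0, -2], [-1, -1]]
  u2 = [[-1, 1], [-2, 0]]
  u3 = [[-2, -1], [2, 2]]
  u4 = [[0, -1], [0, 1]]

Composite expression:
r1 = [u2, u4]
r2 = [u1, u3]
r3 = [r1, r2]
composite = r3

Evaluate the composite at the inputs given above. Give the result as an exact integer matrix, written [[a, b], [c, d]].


[u2, u4] = [[-2, 2], [2, 2]]
[u1, u3] = [[-5, -9], [2, 5]]
[[u2, u4], [u1, u3]] = [[22, 56], [-12, -22]]

[[22, 56], [-12, -22]]


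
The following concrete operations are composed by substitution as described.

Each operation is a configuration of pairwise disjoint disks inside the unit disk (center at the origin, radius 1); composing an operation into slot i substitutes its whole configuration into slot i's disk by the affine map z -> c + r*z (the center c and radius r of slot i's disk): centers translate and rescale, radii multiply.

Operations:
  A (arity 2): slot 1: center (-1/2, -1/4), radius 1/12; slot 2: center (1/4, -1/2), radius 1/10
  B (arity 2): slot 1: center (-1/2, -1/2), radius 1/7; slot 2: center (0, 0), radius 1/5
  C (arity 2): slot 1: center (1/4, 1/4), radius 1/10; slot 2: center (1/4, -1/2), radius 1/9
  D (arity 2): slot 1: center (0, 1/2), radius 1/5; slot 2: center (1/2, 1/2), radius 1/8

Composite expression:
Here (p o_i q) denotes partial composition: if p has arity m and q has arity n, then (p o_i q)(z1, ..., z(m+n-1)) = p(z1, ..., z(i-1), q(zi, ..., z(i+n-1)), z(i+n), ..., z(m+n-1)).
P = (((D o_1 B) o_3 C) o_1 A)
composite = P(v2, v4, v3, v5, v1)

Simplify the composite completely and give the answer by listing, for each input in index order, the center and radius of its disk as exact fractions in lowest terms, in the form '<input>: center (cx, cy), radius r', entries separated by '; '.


v1: center (17/32, 7/16), radius 1/72; v2: center (-4/35, 11/28), radius 1/420; v3: center (0, 1/2), radius 1/25; v4: center (-13/140, 27/70), radius 1/350; v5: center (17/32, 17/32), radius 1/80


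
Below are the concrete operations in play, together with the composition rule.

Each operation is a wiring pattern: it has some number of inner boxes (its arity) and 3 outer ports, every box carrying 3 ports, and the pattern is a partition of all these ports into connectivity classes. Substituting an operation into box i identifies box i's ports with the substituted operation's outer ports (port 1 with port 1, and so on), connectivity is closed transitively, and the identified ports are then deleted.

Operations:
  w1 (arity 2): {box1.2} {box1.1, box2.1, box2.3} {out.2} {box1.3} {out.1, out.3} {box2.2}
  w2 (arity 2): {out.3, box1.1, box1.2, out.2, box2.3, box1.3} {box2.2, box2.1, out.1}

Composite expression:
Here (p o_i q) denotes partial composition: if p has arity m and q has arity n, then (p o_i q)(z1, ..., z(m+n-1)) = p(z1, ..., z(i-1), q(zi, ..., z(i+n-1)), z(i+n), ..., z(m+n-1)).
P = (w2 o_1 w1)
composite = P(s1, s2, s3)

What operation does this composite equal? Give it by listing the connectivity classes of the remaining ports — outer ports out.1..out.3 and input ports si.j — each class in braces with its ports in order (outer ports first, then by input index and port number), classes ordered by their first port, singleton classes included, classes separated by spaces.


{out.1, s3.1, s3.2} {out.2, out.3, s3.3} {s1.1, s2.1, s2.3} {s1.2} {s1.3} {s2.2}

Two ports join when wires chain via w2-identified ports.
through w1, on inputs (s1, s2): {out.1, out.3} {out.2} {s1.1, s2.1, s2.3} {s1.2} {s1.3} {s2.2} (out.j = stage outer ports)
through w2, on inputs (s1, s2, s3): {out.1, s3.1, s3.2} {out.2, out.3, s3.3} {s1.1, s2.1, s2.3} {s1.2} {s1.3} {s2.2} (out.j = stage outer ports)


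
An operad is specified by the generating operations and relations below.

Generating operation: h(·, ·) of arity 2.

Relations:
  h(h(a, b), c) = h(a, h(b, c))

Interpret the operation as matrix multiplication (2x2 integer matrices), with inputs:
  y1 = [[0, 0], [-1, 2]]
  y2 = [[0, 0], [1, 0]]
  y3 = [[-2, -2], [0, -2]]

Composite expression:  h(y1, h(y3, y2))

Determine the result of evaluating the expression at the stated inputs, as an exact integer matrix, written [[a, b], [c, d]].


h(y3, y2) = [[-2, 0], [-2, 0]]
h(y1, h(y3, y2)) = [[0, 0], [-2, 0]]

[[0, 0], [-2, 0]]


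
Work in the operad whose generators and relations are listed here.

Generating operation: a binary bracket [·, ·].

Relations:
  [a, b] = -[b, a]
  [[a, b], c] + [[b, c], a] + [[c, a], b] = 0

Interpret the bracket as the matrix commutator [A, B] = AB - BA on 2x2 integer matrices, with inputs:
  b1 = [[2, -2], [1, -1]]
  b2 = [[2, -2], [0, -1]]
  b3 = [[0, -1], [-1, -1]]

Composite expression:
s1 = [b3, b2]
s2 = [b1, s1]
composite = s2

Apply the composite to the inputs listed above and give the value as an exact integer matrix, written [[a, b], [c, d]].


[[5, -5], [5, -5]]


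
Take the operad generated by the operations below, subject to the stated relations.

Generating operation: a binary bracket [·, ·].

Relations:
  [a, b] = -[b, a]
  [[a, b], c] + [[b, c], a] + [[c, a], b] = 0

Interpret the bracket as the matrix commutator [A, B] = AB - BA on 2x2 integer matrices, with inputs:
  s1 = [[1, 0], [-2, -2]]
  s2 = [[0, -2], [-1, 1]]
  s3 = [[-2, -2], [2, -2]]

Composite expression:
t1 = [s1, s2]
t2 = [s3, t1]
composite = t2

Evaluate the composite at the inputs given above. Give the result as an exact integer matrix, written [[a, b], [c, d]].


[[2, -16], [-16, -2]]

[s1, s2] = [[-4, -6], [5, 4]]
[s3, [s1, s2]] = [[2, -16], [-16, -2]]


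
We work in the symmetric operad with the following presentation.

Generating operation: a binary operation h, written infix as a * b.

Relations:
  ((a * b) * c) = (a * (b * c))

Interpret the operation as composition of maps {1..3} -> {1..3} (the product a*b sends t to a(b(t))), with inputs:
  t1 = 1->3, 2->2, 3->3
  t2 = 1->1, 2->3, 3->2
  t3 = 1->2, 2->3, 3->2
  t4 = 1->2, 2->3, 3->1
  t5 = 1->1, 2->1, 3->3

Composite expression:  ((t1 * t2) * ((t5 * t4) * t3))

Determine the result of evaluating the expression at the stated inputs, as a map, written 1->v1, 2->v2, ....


1->2, 2->3, 3->2

(t1 * t2) = 1->3, 2->3, 3->2
(t5 * t4) = 1->1, 2->3, 3->1
((t5 * t4) * t3) = 1->3, 2->1, 3->3
((t1 * t2) * ((t5 * t4) * t3)) = 1->2, 2->3, 3->2


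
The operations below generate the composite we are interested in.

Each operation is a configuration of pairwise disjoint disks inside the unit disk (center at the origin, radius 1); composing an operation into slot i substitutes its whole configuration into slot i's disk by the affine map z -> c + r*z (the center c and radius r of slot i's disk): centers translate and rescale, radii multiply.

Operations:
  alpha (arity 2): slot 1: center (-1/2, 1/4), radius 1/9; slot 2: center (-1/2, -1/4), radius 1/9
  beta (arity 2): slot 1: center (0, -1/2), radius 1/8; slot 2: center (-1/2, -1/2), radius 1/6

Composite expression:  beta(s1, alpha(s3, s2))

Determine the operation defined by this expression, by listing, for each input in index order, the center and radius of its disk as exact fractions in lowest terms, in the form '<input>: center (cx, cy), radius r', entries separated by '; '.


s1: center (0, -1/2), radius 1/8; s2: center (-7/12, -13/24), radius 1/54; s3: center (-7/12, -11/24), radius 1/54

Follow each s-input down from beta: c' goes to c + r*c', radius to r*r'.
tracing s1 down its 1-map path: center (0, -1/2), radius 1/8
tracing s3 down its 2-map path: center (-7/12, -11/24), radius 1/54
tracing s2 down its 2-map path: center (-7/12, -13/24), radius 1/54


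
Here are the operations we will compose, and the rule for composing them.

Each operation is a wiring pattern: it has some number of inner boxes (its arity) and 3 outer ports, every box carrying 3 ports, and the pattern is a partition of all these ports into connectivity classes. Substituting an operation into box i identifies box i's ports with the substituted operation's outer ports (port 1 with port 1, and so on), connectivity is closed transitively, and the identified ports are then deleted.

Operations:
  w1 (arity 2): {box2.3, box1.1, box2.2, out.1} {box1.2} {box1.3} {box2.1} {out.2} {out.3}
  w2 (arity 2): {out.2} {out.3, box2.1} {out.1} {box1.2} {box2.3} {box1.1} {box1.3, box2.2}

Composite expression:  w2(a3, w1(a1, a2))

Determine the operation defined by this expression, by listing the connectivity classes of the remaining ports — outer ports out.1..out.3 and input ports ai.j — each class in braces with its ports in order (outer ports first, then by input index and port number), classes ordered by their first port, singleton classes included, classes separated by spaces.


{out.1} {out.2} {out.3, a1.1, a2.2, a2.3} {a1.2} {a1.3} {a2.1} {a3.1} {a3.2} {a3.3}

Two ports join when wires chain via w2-identified ports.
composing w1 on (a1, a2), with out.j its own outer ports: {out.1, a1.1, a2.2, a2.3} {out.2} {out.3} {a1.2} {a1.3} {a2.1}
composing w2 on (a3, a1, a2), with out.j its own outer ports: {out.1} {out.2} {out.3, a1.1, a2.2, a2.3} {a1.2} {a1.3} {a2.1} {a3.1} {a3.2} {a3.3}


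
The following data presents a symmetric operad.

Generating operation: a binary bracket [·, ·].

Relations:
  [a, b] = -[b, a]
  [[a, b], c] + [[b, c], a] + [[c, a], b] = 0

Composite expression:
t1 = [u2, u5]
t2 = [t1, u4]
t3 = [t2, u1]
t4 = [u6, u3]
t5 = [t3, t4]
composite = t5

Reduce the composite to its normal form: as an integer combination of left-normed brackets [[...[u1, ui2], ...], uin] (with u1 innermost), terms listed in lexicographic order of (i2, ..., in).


[[[[[u1, u2], u5], u4], u3], u6] - [[[[[u1, u2], u5], u4], u6], u3] - [[[[[u1, u4], u2], u5], u3], u6] + [[[[[u1, u4], u2], u5], u6], u3] + [[[[[u1, u4], u5], u2], u3], u6] - [[[[[u1, u4], u5], u2], u6], u3] - [[[[[u1, u5], u2], u4], u3], u6] + [[[[[u1, u5], u2], u4], u6], u3]

Skip Jacobi rewriting: expand, keep u1-initial words, read off terms.
Composite bracket: [[[[u2, u5], u4], u1], [u6, u3]]
Applying ab - ba throughout gives 32 signed words (2^5 = 32).
Coefficients come from the u1-initial words:
  word u1u2u5u4u3u6 has sign +1, contributing +[[[[[u1, u2], u5], u4], u3], u6]
  word u1u2u5u4u6u3 has sign -1, contributing -[[[[[u1, u2], u5], u4], u6], u3]
  word u1u4u2u5u3u6 has sign -1, contributing -[[[[[u1, u4], u2], u5], u3], u6]
  word u1u4u2u5u6u3 has sign +1, contributing +[[[[[u1, u4], u2], u5], u6], u3]
  word u1u4u5u2u3u6 has sign +1, contributing +[[[[[u1, u4], u5], u2], u3], u6]
  word u1u4u5u2u6u3 has sign -1, contributing -[[[[[u1, u4], u5], u2], u6], u3]
  word u1u5u2u4u3u6 has sign -1, contributing -[[[[[u1, u5], u2], u4], u3], u6]
  word u1u5u2u4u6u3 has sign +1, contributing +[[[[[u1, u5], u2], u4], u6], u3]


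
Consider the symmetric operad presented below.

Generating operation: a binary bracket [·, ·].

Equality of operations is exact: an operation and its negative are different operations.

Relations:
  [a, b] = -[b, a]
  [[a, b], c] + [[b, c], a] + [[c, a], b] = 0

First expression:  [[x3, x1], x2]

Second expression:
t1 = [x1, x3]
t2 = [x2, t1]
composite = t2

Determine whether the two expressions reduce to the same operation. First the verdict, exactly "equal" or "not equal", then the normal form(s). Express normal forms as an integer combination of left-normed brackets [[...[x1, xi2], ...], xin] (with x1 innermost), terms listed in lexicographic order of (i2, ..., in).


equal; both compose to -[[x1, x3], x2]

Reducing the first expression gives -[[x1, x3], x2]
Reducing the second expression gives -[[x1, x3], x2]
One common form — equal.


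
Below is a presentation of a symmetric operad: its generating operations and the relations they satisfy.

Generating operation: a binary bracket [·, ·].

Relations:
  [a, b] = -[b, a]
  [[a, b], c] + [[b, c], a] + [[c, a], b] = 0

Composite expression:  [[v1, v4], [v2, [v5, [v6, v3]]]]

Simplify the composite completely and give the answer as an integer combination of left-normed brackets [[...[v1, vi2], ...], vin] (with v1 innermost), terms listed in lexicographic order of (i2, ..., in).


[[[[[v1, v4], v2], v3], v6], v5] - [[[[[v1, v4], v2], v5], v3], v6] + [[[[[v1, v4], v2], v5], v6], v3] - [[[[[v1, v4], v2], v6], v3], v5] - [[[[[v1, v4], v3], v6], v5], v2] + [[[[[v1, v4], v5], v3], v6], v2] - [[[[[v1, v4], v5], v6], v3], v2] + [[[[[v1, v4], v6], v3], v5], v2]

Left-normed coefficients sit on the v1-initial expansion words.
Composite bracket: [[v1, v4], [v2, [v5, [v6, v3]]]]
Expanding via [a, b] = ab - ba: 32 signed words (2^5 = 32).
Only words starting with v1 matter:
  v1v4v2v3v6v5 (sign +1) contributes +[[[[[v1, v4], v2], v3], v6], v5]
  v1v4v2v5v3v6 (sign -1) contributes -[[[[[v1, v4], v2], v5], v3], v6]
  v1v4v2v5v6v3 (sign +1) contributes +[[[[[v1, v4], v2], v5], v6], v3]
  v1v4v2v6v3v5 (sign -1) contributes -[[[[[v1, v4], v2], v6], v3], v5]
  v1v4v3v6v5v2 (sign -1) contributes -[[[[[v1, v4], v3], v6], v5], v2]
  v1v4v5v3v6v2 (sign +1) contributes +[[[[[v1, v4], v5], v3], v6], v2]
  v1v4v5v6v3v2 (sign -1) contributes -[[[[[v1, v4], v5], v6], v3], v2]
  v1v4v6v3v5v2 (sign +1) contributes +[[[[[v1, v4], v6], v3], v5], v2]


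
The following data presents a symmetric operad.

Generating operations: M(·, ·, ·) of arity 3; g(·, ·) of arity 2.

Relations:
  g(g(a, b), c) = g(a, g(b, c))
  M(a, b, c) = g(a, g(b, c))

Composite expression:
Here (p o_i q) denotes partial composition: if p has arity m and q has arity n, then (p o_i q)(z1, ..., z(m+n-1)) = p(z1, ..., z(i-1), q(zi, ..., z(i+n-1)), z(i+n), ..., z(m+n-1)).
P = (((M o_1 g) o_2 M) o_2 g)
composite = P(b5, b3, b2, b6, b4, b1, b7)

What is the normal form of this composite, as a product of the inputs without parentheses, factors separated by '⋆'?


Associativity of M dissolves the nesting; only the b-input order survives.
g(b3, b2) unparenthesizes to b3 ⋆ b2
M(g(b3, b2), b6, b4) unparenthesizes to b3 ⋆ b2 ⋆ b6 ⋆ b4
g(b5, M(g(b3, b2), b6, b4)) unparenthesizes to b5 ⋆ b3 ⋆ b2 ⋆ b6 ⋆ b4
M(g(b5, M(g(b3, b2), b6, b4)), b1, b7) unparenthesizes to b5 ⋆ b3 ⋆ b2 ⋆ b6 ⋆ b4 ⋆ b1 ⋆ b7

b5 ⋆ b3 ⋆ b2 ⋆ b6 ⋆ b4 ⋆ b1 ⋆ b7


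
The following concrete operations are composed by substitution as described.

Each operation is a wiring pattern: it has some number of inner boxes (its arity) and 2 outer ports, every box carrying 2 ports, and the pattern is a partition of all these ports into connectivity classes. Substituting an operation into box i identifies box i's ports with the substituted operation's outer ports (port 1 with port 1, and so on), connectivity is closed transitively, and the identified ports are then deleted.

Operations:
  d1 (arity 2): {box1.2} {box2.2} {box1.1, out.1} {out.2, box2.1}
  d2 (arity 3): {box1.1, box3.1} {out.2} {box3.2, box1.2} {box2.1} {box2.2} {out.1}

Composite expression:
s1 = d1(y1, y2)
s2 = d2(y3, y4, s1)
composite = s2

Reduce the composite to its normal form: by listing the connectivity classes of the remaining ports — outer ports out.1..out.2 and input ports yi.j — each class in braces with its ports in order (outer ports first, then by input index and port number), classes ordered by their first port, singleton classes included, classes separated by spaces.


{out.1} {out.2} {y1.1, y3.1} {y1.2} {y2.1, y3.2} {y2.2} {y4.1} {y4.2}
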